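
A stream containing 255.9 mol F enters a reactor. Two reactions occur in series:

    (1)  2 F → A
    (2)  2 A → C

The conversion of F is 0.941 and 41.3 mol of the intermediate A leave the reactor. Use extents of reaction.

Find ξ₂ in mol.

ξ₂ = 39.6 mol

Conversion of F: F consumed = 2ξ₁ = 0.941 × 255.9 → ξ₁ = 120.4 mol.
A balance: n_A = 0 + 1ξ₁ − 2ξ₂ = 41.3 → ξ₂ = (1·120.4 − 41.3)/2 = 39.55 mol.
Outlet amounts (n = n₀ + Σ ν·ξ):
  F: 255.9 − 2(120.4) = 15.1
  A: 0 + 1(120.4) − 2(39.55) = 41.3
  C: 0 + 1(39.55) = 39.55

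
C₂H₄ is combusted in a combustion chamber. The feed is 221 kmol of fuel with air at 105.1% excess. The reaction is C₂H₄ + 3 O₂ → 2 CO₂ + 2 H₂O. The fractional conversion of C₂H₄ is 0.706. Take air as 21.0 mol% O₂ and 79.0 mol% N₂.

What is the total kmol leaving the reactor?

Stoichiometric O₂ = 3 × 221 = 663 kmol; O₂ fed = 663 × 2.051 = 1360 kmol.
N₂ fed = 1360 × 79/21 = 5115 kmol.
Fuel reacted = 0.706 × 221 → ξ = 156 kmol.
Outlet (n = n₀ + ν ξ):
  C₂H₄: 221 − 1(156) = 64.97
  O₂: 1360 − 3(156) = 891.7
  N₂: 5115 (inert)
  CO₂: 0 + 2(156) = 312.1
  H₂O: 0 + 2(156) = 312.1
Total out = 64.97 + 891.7 + 5115 + 312.1 + 312.1 = 6696 kmol.

6700 kmol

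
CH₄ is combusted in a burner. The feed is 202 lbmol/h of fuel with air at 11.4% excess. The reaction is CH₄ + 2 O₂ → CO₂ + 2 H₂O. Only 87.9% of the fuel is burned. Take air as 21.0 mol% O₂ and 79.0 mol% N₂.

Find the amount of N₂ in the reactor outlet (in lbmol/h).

Stoichiometric O₂ = 2 × 202 = 404 lbmol/h; O₂ fed = 404 × 1.114 = 450.1 lbmol/h.
N₂ fed = 450.1 × 79/21 = 1693 lbmol/h.
Fuel reacted = 0.879 × 202 → ξ = 177.6 lbmol/h.
Outlet (n = n₀ + ν ξ):
  CH₄: 202 − 1(177.6) = 24.44
  O₂: 450.1 − 2(177.6) = 94.94
  N₂: 1693 (inert)
  CO₂: 0 + 1(177.6) = 177.6
  H₂O: 0 + 2(177.6) = 355.1

1690 lbmol/h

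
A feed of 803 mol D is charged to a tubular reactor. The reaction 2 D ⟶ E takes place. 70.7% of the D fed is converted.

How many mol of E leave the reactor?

284 mol

D reacted = 0.707 × 803 = 567.7 mol; ν_D = −2, so ξ = 567.7/2 = 283.9 mol.
Outlet amounts (n = n₀ + ν ξ):
  D: 803 − 2(283.9) = 235.3
  E: 0 + 1(283.9) = 283.9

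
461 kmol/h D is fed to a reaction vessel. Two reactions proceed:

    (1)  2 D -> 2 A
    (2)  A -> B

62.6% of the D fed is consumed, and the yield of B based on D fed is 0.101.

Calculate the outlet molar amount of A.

Conversion of D: D consumed = 2ξ₁ = 0.626 × 461 → ξ₁ = 144.3 kmol/h.
Yield of B: 1ξ₂ / 461 = 0.101 → ξ₂ = 46.56 kmol/h.
Outlet amounts (n = n₀ + Σ ν·ξ):
  D: 461 − 2(144.3) = 172.4
  A: 0 + 2(144.3) − 1(46.56) = 242
  B: 0 + 1(46.56) = 46.56

242 kmol/h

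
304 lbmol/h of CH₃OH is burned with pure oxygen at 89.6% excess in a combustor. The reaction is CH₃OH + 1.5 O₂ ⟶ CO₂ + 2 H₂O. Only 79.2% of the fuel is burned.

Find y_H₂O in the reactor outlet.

Stoichiometric O₂ = 1.5 × 304 = 456 lbmol/h; O₂ fed = 456 × 1.896 = 864.6 lbmol/h.
Fuel reacted = 0.792 × 304 → ξ = 240.8 lbmol/h.
Outlet (n = n₀ + ν ξ):
  CH₃OH: 304 − 1(240.8) = 63.23
  O₂: 864.6 − 1.5(240.8) = 503.4
  CO₂: 0 + 1(240.8) = 240.8
  H₂O: 0 + 2(240.8) = 481.5
Total out = 1289 lbmol/h; y_H₂O = 481.5 / 1289 = 0.3736.

0.374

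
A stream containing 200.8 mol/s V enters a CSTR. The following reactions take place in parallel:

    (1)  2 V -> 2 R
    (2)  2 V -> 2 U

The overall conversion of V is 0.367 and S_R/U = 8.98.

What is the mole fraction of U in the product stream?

Conversion of V: V consumed = 0.367 × 200.8 = 73.69 mol/s = 2ξ₁ + 2ξ₂.
Selectivity: 2ξ₁ / (2ξ₂) = 8.98 → ξ₁ = 8.98 ξ₂.
Substitute: (2·8.98 + 2) ξ₂ = 73.69 → ξ₂ = 3.692 mol/s, ξ₁ = 33.15 mol/s.
Outlet amounts (n = n₀ + Σ ν·ξ):
  V: 200.8 − 2(33.15) − 2(3.692) = 127.1
  R: 0 + 2(33.15) = 66.31
  U: 0 + 2(3.692) = 7.384
Total out = 200.8 mol/s; y_U = 7.384 / 200.8 = 0.03677.

0.0368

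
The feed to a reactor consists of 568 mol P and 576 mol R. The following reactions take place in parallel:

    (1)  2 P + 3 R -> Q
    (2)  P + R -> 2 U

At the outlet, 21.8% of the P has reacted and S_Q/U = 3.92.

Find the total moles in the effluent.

911 mol

Conversion of P: P consumed = 0.218 × 568 = 123.8 mol = 2ξ₁ + 1ξ₂.
Selectivity: 1ξ₁ / (2ξ₂) = 3.92 → ξ₁ = 7.84 ξ₂.
Substitute: (2·7.84 + 1) ξ₂ = 123.8 → ξ₂ = 7.424 mol, ξ₁ = 58.2 mol.
Outlet amounts (n = n₀ + Σ ν·ξ):
  P: 568 − 2(58.2) − 1(7.424) = 444.2
  R: 576 − 3(58.2) − 1(7.424) = 394
  Q: 0 + 1(58.2) = 58.2
  U: 0 + 2(7.424) = 14.85
Total out = 444.2 + 394 + 58.2 + 14.85 = 911.2 mol.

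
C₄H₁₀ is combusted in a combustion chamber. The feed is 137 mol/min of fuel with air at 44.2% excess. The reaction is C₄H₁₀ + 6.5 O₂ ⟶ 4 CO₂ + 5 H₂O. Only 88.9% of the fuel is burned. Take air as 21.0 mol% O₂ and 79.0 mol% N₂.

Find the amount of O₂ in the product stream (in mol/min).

Stoichiometric O₂ = 6.5 × 137 = 890.5 mol/min; O₂ fed = 890.5 × 1.442 = 1284 mol/min.
N₂ fed = 1284 × 79/21 = 4831 mol/min.
Fuel reacted = 0.889 × 137 → ξ = 121.8 mol/min.
Outlet (n = n₀ + ν ξ):
  C₄H₁₀: 137 − 1(121.8) = 15.21
  O₂: 1284 − 6.5(121.8) = 492.4
  N₂: 4831 (inert)
  CO₂: 0 + 4(121.8) = 487.2
  H₂O: 0 + 5(121.8) = 609

492 mol/min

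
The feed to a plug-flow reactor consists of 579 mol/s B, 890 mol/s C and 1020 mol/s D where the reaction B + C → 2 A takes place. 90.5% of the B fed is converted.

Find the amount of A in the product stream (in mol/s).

1050 mol/s

B reacted = 0.905 × 579 = 524 mol/s; ν_B = −1, so ξ = 524/1 = 524 mol/s.
Outlet amounts (n = n₀ + ν ξ):
  B: 579 − 1(524) = 55
  C: 890 − 1(524) = 366
  A: 0 + 2(524) = 1048
  D: 1020 (inert)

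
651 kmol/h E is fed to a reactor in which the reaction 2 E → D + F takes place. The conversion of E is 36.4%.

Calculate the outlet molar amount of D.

E reacted = 0.364 × 651 = 237 kmol/h; ν_E = −2, so ξ = 237/2 = 118.5 kmol/h.
Outlet amounts (n = n₀ + ν ξ):
  E: 651 − 2(118.5) = 414
  D: 0 + 1(118.5) = 118.5
  F: 0 + 1(118.5) = 118.5

118 kmol/h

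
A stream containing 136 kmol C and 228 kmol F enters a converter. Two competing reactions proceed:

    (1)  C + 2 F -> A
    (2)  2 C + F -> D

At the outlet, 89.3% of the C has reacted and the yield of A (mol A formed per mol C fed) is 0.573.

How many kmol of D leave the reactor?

Yield of A: 1ξ₁ / 136 = 0.573 → ξ₁ = 77.93 kmol.
Conversion of C: 1ξ₁ + 2ξ₂ = 0.893 × 136 = 121.4 → ξ₂ = 21.76 kmol.
Outlet amounts (n = n₀ + Σ ν·ξ):
  C: 136 − 1(77.93) − 2(21.76) = 14.55
  F: 228 − 2(77.93) − 1(21.76) = 50.38
  A: 0 + 1(77.93) = 77.93
  D: 0 + 1(21.76) = 21.76

21.8 kmol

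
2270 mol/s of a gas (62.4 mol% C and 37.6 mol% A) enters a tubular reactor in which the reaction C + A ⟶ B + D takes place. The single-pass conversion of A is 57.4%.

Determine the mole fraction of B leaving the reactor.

A reacted = 0.574 × 853.5 = 489.9 mol/s; ν_A = −1, so ξ = 489.9/1 = 489.9 mol/s.
Outlet amounts (n = n₀ + ν ξ):
  C: 1416 − 1(489.9) = 926.6
  A: 853.5 − 1(489.9) = 363.6
  B: 0 + 1(489.9) = 489.9
  D: 0 + 1(489.9) = 489.9
Total out = 2270 mol/s; y_B = 489.9 / 2270 = 0.2158.

0.216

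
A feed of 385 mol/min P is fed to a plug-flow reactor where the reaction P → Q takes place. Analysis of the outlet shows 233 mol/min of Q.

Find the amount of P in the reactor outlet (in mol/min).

For Q: n = n₀ + 1ξ → 233 = 0 + 1ξ, giving ξ = 233 mol/min.
Outlet amounts (n = n₀ + ν ξ):
  P: 385 − 1(233) = 152
  Q: 0 + 1(233) = 233

152 mol/min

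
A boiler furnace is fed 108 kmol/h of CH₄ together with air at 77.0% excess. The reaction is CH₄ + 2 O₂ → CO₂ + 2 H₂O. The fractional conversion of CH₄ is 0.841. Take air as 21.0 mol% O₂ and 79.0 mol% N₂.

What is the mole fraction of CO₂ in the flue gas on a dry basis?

0.052

Stoichiometric O₂ = 2 × 108 = 216 kmol/h; O₂ fed = 216 × 1.770 = 382.3 kmol/h.
N₂ fed = 382.3 × 79/21 = 1438 kmol/h.
Fuel reacted = 0.841 × 108 → ξ = 90.83 kmol/h.
Outlet (n = n₀ + ν ξ):
  CH₄: 108 − 1(90.83) = 17.17
  O₂: 382.3 − 2(90.83) = 200.7
  N₂: 1438 (inert)
  CO₂: 0 + 1(90.83) = 90.83
  H₂O: 0 + 2(90.83) = 181.7
Dry total = 1747 kmol/h; y_CO₂ (dry) = 90.83 / 1747 = 0.05199.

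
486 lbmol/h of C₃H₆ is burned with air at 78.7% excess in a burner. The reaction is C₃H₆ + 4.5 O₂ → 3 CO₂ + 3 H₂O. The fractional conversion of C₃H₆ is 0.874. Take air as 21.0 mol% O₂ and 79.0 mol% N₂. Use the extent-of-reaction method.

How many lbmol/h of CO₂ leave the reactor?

1270 lbmol/h

Stoichiometric O₂ = 4.5 × 486 = 2187 lbmol/h; O₂ fed = 2187 × 1.787 = 3908 lbmol/h.
N₂ fed = 3908 × 79/21 = 14700 lbmol/h.
Fuel reacted = 0.874 × 486 → ξ = 424.8 lbmol/h.
Outlet (n = n₀ + ν ξ):
  C₃H₆: 486 − 1(424.8) = 61.24
  O₂: 3908 − 4.5(424.8) = 1997
  N₂: 14700 (inert)
  CO₂: 0 + 3(424.8) = 1274
  H₂O: 0 + 3(424.8) = 1274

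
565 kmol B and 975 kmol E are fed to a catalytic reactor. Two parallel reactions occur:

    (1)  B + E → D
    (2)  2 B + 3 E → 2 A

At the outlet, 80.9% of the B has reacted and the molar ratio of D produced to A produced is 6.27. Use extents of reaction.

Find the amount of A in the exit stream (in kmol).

62.9 kmol

Conversion of B: B consumed = 0.809 × 565 = 457.1 kmol = 1ξ₁ + 2ξ₂.
Selectivity: 1ξ₁ / (2ξ₂) = 6.27 → ξ₁ = 12.54 ξ₂.
Substitute: (1·12.54 + 2) ξ₂ = 457.1 → ξ₂ = 31.44 kmol, ξ₁ = 394.2 kmol.
Outlet amounts (n = n₀ + Σ ν·ξ):
  B: 565 − 1(394.2) − 2(31.44) = 107.9
  E: 975 − 1(394.2) − 3(31.44) = 486.5
  D: 0 + 1(394.2) = 394.2
  A: 0 + 2(31.44) = 62.87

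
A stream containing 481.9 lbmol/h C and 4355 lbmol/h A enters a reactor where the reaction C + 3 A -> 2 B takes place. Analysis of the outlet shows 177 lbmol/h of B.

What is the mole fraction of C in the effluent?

0.0844

For B: n = n₀ + 2ξ → 177 = 0 + 2ξ, giving ξ = 88.5 lbmol/h.
Outlet amounts (n = n₀ + ν ξ):
  C: 481.9 − 1(88.5) = 393.4
  A: 4355 − 3(88.5) = 4090
  B: 0 + 2(88.5) = 177
Total out = 4660 lbmol/h; y_C = 393.4 / 4660 = 0.08442.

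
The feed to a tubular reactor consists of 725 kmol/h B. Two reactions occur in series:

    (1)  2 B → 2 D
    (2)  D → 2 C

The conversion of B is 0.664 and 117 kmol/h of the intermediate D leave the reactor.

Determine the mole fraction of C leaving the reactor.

0.669

Conversion of B: B consumed = 2ξ₁ = 0.664 × 725 → ξ₁ = 240.7 kmol/h.
D balance: n_D = 0 + 2ξ₁ − 1ξ₂ = 117 → ξ₂ = (2·240.7 − 117)/1 = 364.4 kmol/h.
Outlet amounts (n = n₀ + Σ ν·ξ):
  B: 725 − 2(240.7) = 243.6
  D: 0 + 2(240.7) − 1(364.4) = 117
  C: 0 + 2(364.4) = 728.8
Total out = 1089 kmol/h; y_C = 728.8 / 1089 = 0.669.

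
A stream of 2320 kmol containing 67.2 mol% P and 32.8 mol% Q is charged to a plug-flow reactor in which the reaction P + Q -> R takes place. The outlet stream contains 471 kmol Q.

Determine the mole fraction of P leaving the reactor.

0.625

For Q: n = n₀ − 1ξ → 471 = 761 − 1ξ, giving ξ = 290 kmol.
Outlet amounts (n = n₀ + ν ξ):
  P: 1559 − 1(290) = 1269
  Q: 761 − 1(290) = 471
  R: 0 + 1(290) = 290
Total out = 2030 kmol; y_P = 1269 / 2030 = 0.6252.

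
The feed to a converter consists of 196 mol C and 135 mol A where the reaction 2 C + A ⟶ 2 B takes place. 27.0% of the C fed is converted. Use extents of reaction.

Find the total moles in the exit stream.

305 mol

C reacted = 0.27 × 196 = 52.92 mol; ν_C = −2, so ξ = 52.92/2 = 26.46 mol.
Outlet amounts (n = n₀ + ν ξ):
  C: 196 − 2(26.46) = 143.1
  A: 135 − 1(26.46) = 108.5
  B: 0 + 2(26.46) = 52.92
Total out = 143.1 + 108.5 + 52.92 = 304.5 mol.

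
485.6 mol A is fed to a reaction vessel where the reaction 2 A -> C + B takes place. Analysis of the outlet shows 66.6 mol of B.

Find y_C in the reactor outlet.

0.137

For B: n = n₀ + 1ξ → 66.6 = 0 + 1ξ, giving ξ = 66.6 mol.
Outlet amounts (n = n₀ + ν ξ):
  A: 485.6 − 2(66.6) = 352.4
  C: 0 + 1(66.6) = 66.6
  B: 0 + 1(66.6) = 66.6
Total out = 485.6 mol; y_C = 66.6 / 485.6 = 0.1371.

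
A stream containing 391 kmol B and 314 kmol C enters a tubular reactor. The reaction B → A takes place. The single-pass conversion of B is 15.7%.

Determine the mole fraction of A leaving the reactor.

B reacted = 0.157 × 391 = 61.39 kmol; ν_B = −1, so ξ = 61.39/1 = 61.39 kmol.
Outlet amounts (n = n₀ + ν ξ):
  B: 391 − 1(61.39) = 329.6
  A: 0 + 1(61.39) = 61.39
  C: 314 (inert)
Total out = 705 kmol; y_A = 61.39 / 705 = 0.08707.

0.0871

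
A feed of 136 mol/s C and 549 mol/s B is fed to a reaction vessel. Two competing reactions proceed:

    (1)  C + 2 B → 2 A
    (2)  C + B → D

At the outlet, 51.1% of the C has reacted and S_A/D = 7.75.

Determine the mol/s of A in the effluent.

Conversion of C: C consumed = 0.511 × 136 = 69.5 mol/s = 1ξ₁ + 1ξ₂.
Selectivity: 2ξ₁ / (1ξ₂) = 7.75 → ξ₁ = 3.875 ξ₂.
Substitute: (1·3.875 + 1) ξ₂ = 69.5 → ξ₂ = 14.26 mol/s, ξ₁ = 55.24 mol/s.
Outlet amounts (n = n₀ + Σ ν·ξ):
  C: 136 − 1(55.24) − 1(14.26) = 66.5
  B: 549 − 2(55.24) − 1(14.26) = 424.3
  A: 0 + 2(55.24) = 110.5
  D: 0 + 1(14.26) = 14.26

110 mol/s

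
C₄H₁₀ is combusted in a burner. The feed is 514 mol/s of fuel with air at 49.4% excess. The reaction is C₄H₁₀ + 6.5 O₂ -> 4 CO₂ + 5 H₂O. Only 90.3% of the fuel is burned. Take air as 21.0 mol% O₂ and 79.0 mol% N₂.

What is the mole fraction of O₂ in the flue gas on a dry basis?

0.0871

Stoichiometric O₂ = 6.5 × 514 = 3341 mol/s; O₂ fed = 3341 × 1.494 = 4991 mol/s.
N₂ fed = 4991 × 79/21 = 18780 mol/s.
Fuel reacted = 0.903 × 514 → ξ = 464.1 mol/s.
Outlet (n = n₀ + ν ξ):
  C₄H₁₀: 514 − 1(464.1) = 49.86
  O₂: 4991 − 6.5(464.1) = 1975
  N₂: 18780 (inert)
  CO₂: 0 + 4(464.1) = 1857
  H₂O: 0 + 5(464.1) = 2321
Dry total = 22660 mol/s; y_O₂ (dry) = 1975 / 22660 = 0.08714.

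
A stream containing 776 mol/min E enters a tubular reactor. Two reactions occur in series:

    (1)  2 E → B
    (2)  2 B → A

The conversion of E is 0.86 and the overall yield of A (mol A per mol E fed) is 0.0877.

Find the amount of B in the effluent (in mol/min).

198 mol/min

Conversion of E: E consumed = 2ξ₁ = 0.86 × 776 → ξ₁ = 333.7 mol/min.
Yield of A: 1ξ₂ / 776 = 0.0877 → ξ₂ = 68.06 mol/min.
Outlet amounts (n = n₀ + Σ ν·ξ):
  E: 776 − 2(333.7) = 108.6
  B: 0 + 1(333.7) − 2(68.06) = 197.6
  A: 0 + 1(68.06) = 68.06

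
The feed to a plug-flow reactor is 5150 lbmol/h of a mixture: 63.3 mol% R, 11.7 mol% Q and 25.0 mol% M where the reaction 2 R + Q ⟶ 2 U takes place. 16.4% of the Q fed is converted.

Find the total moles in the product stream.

5050 lbmol/h

Q reacted = 0.164 × 602.5 = 98.82 lbmol/h; ν_Q = −1, so ξ = 98.82/1 = 98.82 lbmol/h.
Outlet amounts (n = n₀ + ν ξ):
  R: 3260 − 2(98.82) = 3062
  Q: 602.5 − 1(98.82) = 503.7
  U: 0 + 2(98.82) = 197.6
  M: 1288 (inert)
Total out = 3062 + 503.7 + 197.6 + 1288 = 5051 lbmol/h.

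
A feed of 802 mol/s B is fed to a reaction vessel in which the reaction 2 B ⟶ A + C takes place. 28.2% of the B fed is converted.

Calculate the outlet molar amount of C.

113 mol/s

B reacted = 0.282 × 802 = 226.2 mol/s; ν_B = −2, so ξ = 226.2/2 = 113.1 mol/s.
Outlet amounts (n = n₀ + ν ξ):
  B: 802 − 2(113.1) = 575.8
  A: 0 + 1(113.1) = 113.1
  C: 0 + 1(113.1) = 113.1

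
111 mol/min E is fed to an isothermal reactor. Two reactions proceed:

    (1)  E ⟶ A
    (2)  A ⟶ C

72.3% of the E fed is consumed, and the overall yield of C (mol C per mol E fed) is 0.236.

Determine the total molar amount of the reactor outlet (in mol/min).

Conversion of E: E consumed = 1ξ₁ = 0.723 × 111 → ξ₁ = 80.25 mol/min.
Yield of C: 1ξ₂ / 111 = 0.236 → ξ₂ = 26.2 mol/min.
Outlet amounts (n = n₀ + Σ ν·ξ):
  E: 111 − 1(80.25) = 30.75
  A: 0 + 1(80.25) − 1(26.2) = 54.06
  C: 0 + 1(26.2) = 26.2
Total out = 30.75 + 54.06 + 26.2 = 111 mol/min.

111 mol/min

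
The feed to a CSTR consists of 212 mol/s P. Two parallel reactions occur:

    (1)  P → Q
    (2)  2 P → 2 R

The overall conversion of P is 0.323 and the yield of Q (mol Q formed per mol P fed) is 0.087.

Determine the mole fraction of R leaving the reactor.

0.236

Yield of Q: 1ξ₁ / 212 = 0.087 → ξ₁ = 18.44 mol/s.
Conversion of P: 1ξ₁ + 2ξ₂ = 0.323 × 212 = 68.48 → ξ₂ = 25.02 mol/s.
Outlet amounts (n = n₀ + Σ ν·ξ):
  P: 212 − 1(18.44) − 2(25.02) = 143.5
  Q: 0 + 1(18.44) = 18.44
  R: 0 + 2(25.02) = 50.03
Total out = 212 mol/s; y_R = 50.03 / 212 = 0.236.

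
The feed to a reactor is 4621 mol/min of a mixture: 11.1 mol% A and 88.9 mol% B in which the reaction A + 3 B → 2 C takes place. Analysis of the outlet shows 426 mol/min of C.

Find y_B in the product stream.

For C: n = n₀ + 2ξ → 426 = 0 + 2ξ, giving ξ = 213 mol/min.
Outlet amounts (n = n₀ + ν ξ):
  A: 512.9 − 1(213) = 299.9
  B: 4108 − 3(213) = 3469
  C: 0 + 2(213) = 426
Total out = 4195 mol/min; y_B = 3469 / 4195 = 0.827.

0.827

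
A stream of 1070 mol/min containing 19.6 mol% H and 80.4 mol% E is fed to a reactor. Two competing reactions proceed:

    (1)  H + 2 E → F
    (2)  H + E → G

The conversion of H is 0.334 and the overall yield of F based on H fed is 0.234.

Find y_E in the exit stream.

0.779

Yield of F: 1ξ₁ / 209.7 = 0.234 → ξ₁ = 49.07 mol/min.
Conversion of H: 1ξ₁ + 1ξ₂ = 0.334 × 209.7 = 70.05 → ξ₂ = 20.97 mol/min.
Outlet amounts (n = n₀ + Σ ν·ξ):
  H: 209.7 − 1(49.07) − 1(20.97) = 139.7
  E: 860.3 − 2(49.07) − 1(20.97) = 741.2
  F: 0 + 1(49.07) = 49.07
  G: 0 + 1(20.97) = 20.97
Total out = 950.9 mol/min; y_E = 741.2 / 950.9 = 0.7794.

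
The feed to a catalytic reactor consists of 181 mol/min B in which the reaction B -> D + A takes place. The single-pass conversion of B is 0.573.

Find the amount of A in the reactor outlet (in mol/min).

B reacted = 0.573 × 181 = 103.7 mol/min; ν_B = −1, so ξ = 103.7/1 = 103.7 mol/min.
Outlet amounts (n = n₀ + ν ξ):
  B: 181 − 1(103.7) = 77.29
  D: 0 + 1(103.7) = 103.7
  A: 0 + 1(103.7) = 103.7

104 mol/min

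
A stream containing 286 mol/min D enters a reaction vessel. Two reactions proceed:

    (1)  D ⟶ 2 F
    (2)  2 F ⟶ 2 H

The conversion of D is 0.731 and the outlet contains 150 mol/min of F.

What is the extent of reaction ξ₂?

ξ₂ = 134 mol/min

Conversion of D: D consumed = 1ξ₁ = 0.731 × 286 → ξ₁ = 209.1 mol/min.
F balance: n_F = 0 + 2ξ₁ − 2ξ₂ = 150 → ξ₂ = (2·209.1 − 150)/2 = 134.1 mol/min.
Outlet amounts (n = n₀ + Σ ν·ξ):
  D: 286 − 1(209.1) = 76.93
  F: 0 + 2(209.1) − 2(134.1) = 150
  H: 0 + 2(134.1) = 268.1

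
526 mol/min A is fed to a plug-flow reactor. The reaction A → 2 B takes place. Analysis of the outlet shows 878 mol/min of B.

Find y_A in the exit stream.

For B: n = n₀ + 2ξ → 878 = 0 + 2ξ, giving ξ = 439 mol/min.
Outlet amounts (n = n₀ + ν ξ):
  A: 526 − 1(439) = 87
  B: 0 + 2(439) = 878
Total out = 965 mol/min; y_A = 87 / 965 = 0.09016.

0.0902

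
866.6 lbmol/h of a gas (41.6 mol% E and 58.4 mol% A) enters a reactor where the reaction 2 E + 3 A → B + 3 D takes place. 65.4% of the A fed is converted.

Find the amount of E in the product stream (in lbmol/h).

140 lbmol/h

A reacted = 0.654 × 506.1 = 331 lbmol/h; ν_A = −3, so ξ = 331/3 = 110.3 lbmol/h.
Outlet amounts (n = n₀ + ν ξ):
  E: 360.5 − 2(110.3) = 139.8
  A: 506.1 − 3(110.3) = 175.1
  B: 0 + 1(110.3) = 110.3
  D: 0 + 3(110.3) = 331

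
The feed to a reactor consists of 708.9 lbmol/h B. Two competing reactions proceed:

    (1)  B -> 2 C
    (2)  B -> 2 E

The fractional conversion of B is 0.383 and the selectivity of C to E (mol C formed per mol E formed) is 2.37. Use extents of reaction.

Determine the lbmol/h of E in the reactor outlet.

161 lbmol/h

Conversion of B: B consumed = 0.383 × 708.9 = 271.5 lbmol/h = 1ξ₁ + 1ξ₂.
Selectivity: 2ξ₁ / (2ξ₂) = 2.37 → ξ₁ = 2.37 ξ₂.
Substitute: (1·2.37 + 1) ξ₂ = 271.5 → ξ₂ = 80.57 lbmol/h, ξ₁ = 190.9 lbmol/h.
Outlet amounts (n = n₀ + Σ ν·ξ):
  B: 708.9 − 1(190.9) − 1(80.57) = 437.4
  C: 0 + 2(190.9) = 381.9
  E: 0 + 2(80.57) = 161.1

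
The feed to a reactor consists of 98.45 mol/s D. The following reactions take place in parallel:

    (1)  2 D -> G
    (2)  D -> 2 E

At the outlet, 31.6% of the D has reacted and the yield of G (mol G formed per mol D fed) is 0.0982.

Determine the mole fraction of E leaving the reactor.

0.234

Yield of G: 1ξ₁ / 98.45 = 0.0982 → ξ₁ = 9.668 mol/s.
Conversion of D: 2ξ₁ + 1ξ₂ = 0.316 × 98.45 = 31.11 → ξ₂ = 11.77 mol/s.
Outlet amounts (n = n₀ + Σ ν·ξ):
  D: 98.45 − 2(9.668) − 1(11.77) = 67.34
  G: 0 + 1(9.668) = 9.668
  E: 0 + 2(11.77) = 23.55
Total out = 100.6 mol/s; y_E = 23.55 / 100.6 = 0.2342.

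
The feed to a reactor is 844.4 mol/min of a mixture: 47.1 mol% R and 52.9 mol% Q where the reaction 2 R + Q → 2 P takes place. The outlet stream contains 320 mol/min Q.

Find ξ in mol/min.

ξ = 127 mol/min

For Q: n = n₀ − 1ξ → 320 = 446.7 − 1ξ, giving ξ = 126.7 mol/min.
Outlet amounts (n = n₀ + ν ξ):
  R: 397.7 − 2(126.7) = 144.3
  Q: 446.7 − 1(126.7) = 320
  P: 0 + 2(126.7) = 253.4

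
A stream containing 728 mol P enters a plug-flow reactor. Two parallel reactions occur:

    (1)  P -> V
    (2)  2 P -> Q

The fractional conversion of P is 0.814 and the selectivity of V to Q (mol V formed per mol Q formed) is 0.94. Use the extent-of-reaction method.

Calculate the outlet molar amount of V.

189 mol

Conversion of P: P consumed = 0.814 × 728 = 592.6 mol = 1ξ₁ + 2ξ₂.
Selectivity: 1ξ₁ / (1ξ₂) = 0.94 → ξ₁ = 0.94 ξ₂.
Substitute: (1·0.94 + 2) ξ₂ = 592.6 → ξ₂ = 201.6 mol, ξ₁ = 189.5 mol.
Outlet amounts (n = n₀ + Σ ν·ξ):
  P: 728 − 1(189.5) − 2(201.6) = 135.4
  V: 0 + 1(189.5) = 189.5
  Q: 0 + 1(201.6) = 201.6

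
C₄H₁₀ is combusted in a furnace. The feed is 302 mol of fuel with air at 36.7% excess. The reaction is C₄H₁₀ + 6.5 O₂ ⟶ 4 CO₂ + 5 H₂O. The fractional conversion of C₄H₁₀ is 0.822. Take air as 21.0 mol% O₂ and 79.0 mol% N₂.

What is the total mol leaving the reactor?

Stoichiometric O₂ = 6.5 × 302 = 1963 mol; O₂ fed = 1963 × 1.367 = 2683 mol.
N₂ fed = 2683 × 79/21 = 10090 mol.
Fuel reacted = 0.822 × 302 → ξ = 248.2 mol.
Outlet (n = n₀ + ν ξ):
  C₄H₁₀: 302 − 1(248.2) = 53.76
  O₂: 2683 − 6.5(248.2) = 1070
  N₂: 10090 (inert)
  CO₂: 0 + 4(248.2) = 993
  H₂O: 0 + 5(248.2) = 1241
Total out = 53.76 + 1070 + 10090 + 993 + 1241 = 13450 mol.

13500 mol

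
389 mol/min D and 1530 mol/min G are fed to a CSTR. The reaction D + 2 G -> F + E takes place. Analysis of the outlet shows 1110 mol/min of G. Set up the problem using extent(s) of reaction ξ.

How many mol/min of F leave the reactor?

For G: n = n₀ − 2ξ → 1110 = 1530 − 2ξ, giving ξ = 210 mol/min.
Outlet amounts (n = n₀ + ν ξ):
  D: 389 − 1(210) = 179
  G: 1530 − 2(210) = 1110
  F: 0 + 1(210) = 210
  E: 0 + 1(210) = 210

210 mol/min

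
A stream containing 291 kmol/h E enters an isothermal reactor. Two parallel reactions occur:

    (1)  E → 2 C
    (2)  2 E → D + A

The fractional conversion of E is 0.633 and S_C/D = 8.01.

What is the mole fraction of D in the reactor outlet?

0.0741

Conversion of E: E consumed = 0.633 × 291 = 184.2 kmol/h = 1ξ₁ + 2ξ₂.
Selectivity: 2ξ₁ / (1ξ₂) = 8.01 → ξ₁ = 4.005 ξ₂.
Substitute: (1·4.005 + 2) ξ₂ = 184.2 → ξ₂ = 30.67 kmol/h, ξ₁ = 122.9 kmol/h.
Outlet amounts (n = n₀ + Σ ν·ξ):
  E: 291 − 1(122.9) − 2(30.67) = 106.8
  C: 0 + 2(122.9) = 245.7
  D: 0 + 1(30.67) = 30.67
  A: 0 + 1(30.67) = 30.67
Total out = 413.9 kmol/h; y_D = 30.67 / 413.9 = 0.07412.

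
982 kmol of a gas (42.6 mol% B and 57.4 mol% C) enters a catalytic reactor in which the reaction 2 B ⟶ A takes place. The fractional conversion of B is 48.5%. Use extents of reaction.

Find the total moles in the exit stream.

881 kmol

B reacted = 0.485 × 418.3 = 202.9 kmol; ν_B = −2, so ξ = 202.9/2 = 101.4 kmol.
Outlet amounts (n = n₀ + ν ξ):
  B: 418.3 − 2(101.4) = 215.4
  A: 0 + 1(101.4) = 101.4
  C: 563.7 (inert)
Total out = 215.4 + 101.4 + 563.7 = 880.6 kmol.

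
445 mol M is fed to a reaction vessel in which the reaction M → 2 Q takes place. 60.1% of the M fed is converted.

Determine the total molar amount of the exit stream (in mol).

M reacted = 0.601 × 445 = 267.4 mol; ν_M = −1, so ξ = 267.4/1 = 267.4 mol.
Outlet amounts (n = n₀ + ν ξ):
  M: 445 − 1(267.4) = 177.6
  Q: 0 + 2(267.4) = 534.9
Total out = 177.6 + 534.9 = 712.4 mol.

712 mol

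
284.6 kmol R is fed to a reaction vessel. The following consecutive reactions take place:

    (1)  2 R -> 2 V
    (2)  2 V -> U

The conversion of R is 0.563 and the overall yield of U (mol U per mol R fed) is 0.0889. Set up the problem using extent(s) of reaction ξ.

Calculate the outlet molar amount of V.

Conversion of R: R consumed = 2ξ₁ = 0.563 × 284.6 → ξ₁ = 80.11 kmol.
Yield of U: 1ξ₂ / 284.6 = 0.0889 → ξ₂ = 25.3 kmol.
Outlet amounts (n = n₀ + Σ ν·ξ):
  R: 284.6 − 2(80.11) = 124.4
  V: 0 + 2(80.11) − 2(25.3) = 109.6
  U: 0 + 1(25.3) = 25.3

110 kmol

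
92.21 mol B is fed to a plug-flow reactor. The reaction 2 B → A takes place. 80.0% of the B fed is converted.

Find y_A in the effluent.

0.667

B reacted = 0.8 × 92.21 = 73.77 mol; ν_B = −2, so ξ = 73.77/2 = 36.88 mol.
Outlet amounts (n = n₀ + ν ξ):
  B: 92.21 − 2(36.88) = 18.44
  A: 0 + 1(36.88) = 36.88
Total out = 55.33 mol; y_A = 36.88 / 55.33 = 0.6667.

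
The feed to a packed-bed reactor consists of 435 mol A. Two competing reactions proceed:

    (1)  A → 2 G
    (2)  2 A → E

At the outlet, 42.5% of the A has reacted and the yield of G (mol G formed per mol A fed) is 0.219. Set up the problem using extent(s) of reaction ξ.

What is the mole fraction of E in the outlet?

Yield of G: 2ξ₁ / 435 = 0.219 → ξ₁ = 47.63 mol.
Conversion of A: 1ξ₁ + 2ξ₂ = 0.425 × 435 = 184.9 → ξ₂ = 68.62 mol.
Outlet amounts (n = n₀ + Σ ν·ξ):
  A: 435 − 1(47.63) − 2(68.62) = 250.1
  G: 0 + 2(47.63) = 95.27
  E: 0 + 1(68.62) = 68.62
Total out = 414 mol; y_E = 68.62 / 414 = 0.1657.

0.166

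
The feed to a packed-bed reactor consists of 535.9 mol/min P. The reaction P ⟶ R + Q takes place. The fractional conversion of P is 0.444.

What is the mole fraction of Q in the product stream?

P reacted = 0.444 × 535.9 = 237.9 mol/min; ν_P = −1, so ξ = 237.9/1 = 237.9 mol/min.
Outlet amounts (n = n₀ + ν ξ):
  P: 535.9 − 1(237.9) = 298
  R: 0 + 1(237.9) = 237.9
  Q: 0 + 1(237.9) = 237.9
Total out = 773.8 mol/min; y_Q = 237.9 / 773.8 = 0.3075.

0.307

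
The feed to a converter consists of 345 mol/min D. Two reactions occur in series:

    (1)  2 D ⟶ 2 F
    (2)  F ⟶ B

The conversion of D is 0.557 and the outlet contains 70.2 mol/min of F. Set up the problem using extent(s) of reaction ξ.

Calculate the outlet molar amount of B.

122 mol/min

Conversion of D: D consumed = 2ξ₁ = 0.557 × 345 → ξ₁ = 96.08 mol/min.
F balance: n_F = 0 + 2ξ₁ − 1ξ₂ = 70.2 → ξ₂ = (2·96.08 − 70.2)/1 = 122 mol/min.
Outlet amounts (n = n₀ + Σ ν·ξ):
  D: 345 − 2(96.08) = 152.8
  F: 0 + 2(96.08) − 1(122) = 70.2
  B: 0 + 1(122) = 122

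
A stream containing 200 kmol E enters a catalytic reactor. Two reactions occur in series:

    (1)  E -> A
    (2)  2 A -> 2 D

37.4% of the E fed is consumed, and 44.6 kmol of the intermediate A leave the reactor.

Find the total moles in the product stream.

200 kmol

Conversion of E: E consumed = 1ξ₁ = 0.374 × 200 → ξ₁ = 74.8 kmol.
A balance: n_A = 0 + 1ξ₁ − 2ξ₂ = 44.6 → ξ₂ = (1·74.8 − 44.6)/2 = 15.1 kmol.
Outlet amounts (n = n₀ + Σ ν·ξ):
  E: 200 − 1(74.8) = 125.2
  A: 0 + 1(74.8) − 2(15.1) = 44.6
  D: 0 + 2(15.1) = 30.2
Total out = 125.2 + 44.6 + 30.2 = 200 kmol.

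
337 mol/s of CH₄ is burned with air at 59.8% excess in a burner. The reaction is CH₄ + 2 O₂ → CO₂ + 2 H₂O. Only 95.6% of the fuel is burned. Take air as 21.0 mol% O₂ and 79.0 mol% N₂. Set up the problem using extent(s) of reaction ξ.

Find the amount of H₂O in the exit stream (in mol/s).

644 mol/s

Stoichiometric O₂ = 2 × 337 = 674 mol/s; O₂ fed = 674 × 1.598 = 1077 mol/s.
N₂ fed = 1077 × 79/21 = 4052 mol/s.
Fuel reacted = 0.956 × 337 → ξ = 322.2 mol/s.
Outlet (n = n₀ + ν ξ):
  CH₄: 337 − 1(322.2) = 14.83
  O₂: 1077 − 2(322.2) = 432.7
  N₂: 4052 (inert)
  CO₂: 0 + 1(322.2) = 322.2
  H₂O: 0 + 2(322.2) = 644.3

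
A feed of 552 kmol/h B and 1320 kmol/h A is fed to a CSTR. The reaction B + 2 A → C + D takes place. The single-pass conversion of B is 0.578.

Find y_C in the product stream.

B reacted = 0.578 × 552 = 319.1 kmol/h; ν_B = −1, so ξ = 319.1/1 = 319.1 kmol/h.
Outlet amounts (n = n₀ + ν ξ):
  B: 552 − 1(319.1) = 232.9
  A: 1320 − 2(319.1) = 681.9
  C: 0 + 1(319.1) = 319.1
  D: 0 + 1(319.1) = 319.1
Total out = 1553 kmol/h; y_C = 319.1 / 1553 = 0.2055.

0.205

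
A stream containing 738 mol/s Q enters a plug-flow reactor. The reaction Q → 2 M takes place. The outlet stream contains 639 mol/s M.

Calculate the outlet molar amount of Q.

418 mol/s

For M: n = n₀ + 2ξ → 639 = 0 + 2ξ, giving ξ = 319.5 mol/s.
Outlet amounts (n = n₀ + ν ξ):
  Q: 738 − 1(319.5) = 418.5
  M: 0 + 2(319.5) = 639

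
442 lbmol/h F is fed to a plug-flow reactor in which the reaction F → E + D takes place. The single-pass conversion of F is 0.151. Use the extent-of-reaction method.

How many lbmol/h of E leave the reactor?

66.7 lbmol/h

F reacted = 0.151 × 442 = 66.74 lbmol/h; ν_F = −1, so ξ = 66.74/1 = 66.74 lbmol/h.
Outlet amounts (n = n₀ + ν ξ):
  F: 442 − 1(66.74) = 375.3
  E: 0 + 1(66.74) = 66.74
  D: 0 + 1(66.74) = 66.74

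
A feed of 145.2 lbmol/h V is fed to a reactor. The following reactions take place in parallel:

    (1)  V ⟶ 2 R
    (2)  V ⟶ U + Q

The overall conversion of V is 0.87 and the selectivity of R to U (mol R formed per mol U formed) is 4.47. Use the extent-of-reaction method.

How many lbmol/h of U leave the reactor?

Conversion of V: V consumed = 0.87 × 145.2 = 126.3 lbmol/h = 1ξ₁ + 1ξ₂.
Selectivity: 2ξ₁ / (1ξ₂) = 4.47 → ξ₁ = 2.235 ξ₂.
Substitute: (1·2.235 + 1) ξ₂ = 126.3 → ξ₂ = 39.05 lbmol/h, ξ₁ = 87.27 lbmol/h.
Outlet amounts (n = n₀ + Σ ν·ξ):
  V: 145.2 − 1(87.27) − 1(39.05) = 18.88
  R: 0 + 2(87.27) = 174.5
  U: 0 + 1(39.05) = 39.05
  Q: 0 + 1(39.05) = 39.05

39 lbmol/h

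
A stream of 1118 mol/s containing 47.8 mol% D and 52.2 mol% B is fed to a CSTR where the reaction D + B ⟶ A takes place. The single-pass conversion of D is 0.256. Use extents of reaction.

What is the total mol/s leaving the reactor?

981 mol/s

D reacted = 0.256 × 534.4 = 136.8 mol/s; ν_D = −1, so ξ = 136.8/1 = 136.8 mol/s.
Outlet amounts (n = n₀ + ν ξ):
  D: 534.4 − 1(136.8) = 397.6
  B: 583.6 − 1(136.8) = 446.8
  A: 0 + 1(136.8) = 136.8
Total out = 397.6 + 446.8 + 136.8 = 981.2 mol/s.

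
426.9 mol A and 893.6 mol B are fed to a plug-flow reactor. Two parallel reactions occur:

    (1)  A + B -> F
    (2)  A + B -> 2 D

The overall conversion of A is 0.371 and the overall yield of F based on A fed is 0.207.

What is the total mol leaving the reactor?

1230 mol

Yield of F: 1ξ₁ / 426.9 = 0.207 → ξ₁ = 88.37 mol.
Conversion of A: 1ξ₁ + 1ξ₂ = 0.371 × 426.9 = 158.4 → ξ₂ = 70.01 mol.
Outlet amounts (n = n₀ + Σ ν·ξ):
  A: 426.9 − 1(88.37) − 1(70.01) = 268.5
  B: 893.6 − 1(88.37) − 1(70.01) = 735.2
  F: 0 + 1(88.37) = 88.37
  D: 0 + 2(70.01) = 140
Total out = 268.5 + 735.2 + 88.37 + 140 = 1232 mol.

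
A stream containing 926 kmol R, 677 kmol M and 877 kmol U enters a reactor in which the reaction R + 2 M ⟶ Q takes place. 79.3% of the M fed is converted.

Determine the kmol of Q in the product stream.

268 kmol

M reacted = 0.793 × 677 = 536.9 kmol; ν_M = −2, so ξ = 536.9/2 = 268.4 kmol.
Outlet amounts (n = n₀ + ν ξ):
  R: 926 − 1(268.4) = 657.6
  M: 677 − 2(268.4) = 140.1
  Q: 0 + 1(268.4) = 268.4
  U: 877 (inert)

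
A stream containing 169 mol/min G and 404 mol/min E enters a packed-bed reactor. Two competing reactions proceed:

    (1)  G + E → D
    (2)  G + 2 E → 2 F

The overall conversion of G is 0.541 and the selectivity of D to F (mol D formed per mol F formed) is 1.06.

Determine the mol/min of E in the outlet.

Conversion of G: G consumed = 0.541 × 169 = 91.43 mol/min = 1ξ₁ + 1ξ₂.
Selectivity: 1ξ₁ / (2ξ₂) = 1.06 → ξ₁ = 2.12 ξ₂.
Substitute: (1·2.12 + 1) ξ₂ = 91.43 → ξ₂ = 29.3 mol/min, ξ₁ = 62.12 mol/min.
Outlet amounts (n = n₀ + Σ ν·ξ):
  G: 169 − 1(62.12) − 1(29.3) = 77.57
  E: 404 − 1(62.12) − 2(29.3) = 283.3
  D: 0 + 1(62.12) = 62.12
  F: 0 + 2(29.3) = 58.61

283 mol/min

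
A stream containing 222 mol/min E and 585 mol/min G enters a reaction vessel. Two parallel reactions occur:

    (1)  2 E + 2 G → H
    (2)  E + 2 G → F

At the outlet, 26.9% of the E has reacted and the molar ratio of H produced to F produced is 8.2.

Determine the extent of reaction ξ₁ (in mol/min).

Conversion of E: E consumed = 0.269 × 222 = 59.72 mol/min = 2ξ₁ + 1ξ₂.
Selectivity: 1ξ₁ / (1ξ₂) = 8.2 → ξ₁ = 8.2 ξ₂.
Substitute: (2·8.2 + 1) ξ₂ = 59.72 → ξ₂ = 3.432 mol/min, ξ₁ = 28.14 mol/min.
Outlet amounts (n = n₀ + Σ ν·ξ):
  E: 222 − 2(28.14) − 1(3.432) = 162.3
  G: 585 − 2(28.14) − 2(3.432) = 521.8
  H: 0 + 1(28.14) = 28.14
  F: 0 + 1(3.432) = 3.432

ξ₁ = 28.1 mol/min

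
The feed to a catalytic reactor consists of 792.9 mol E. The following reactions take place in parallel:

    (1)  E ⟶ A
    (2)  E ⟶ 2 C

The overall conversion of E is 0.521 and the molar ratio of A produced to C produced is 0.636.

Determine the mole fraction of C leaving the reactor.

Conversion of E: E consumed = 0.521 × 792.9 = 413.1 mol = 1ξ₁ + 1ξ₂.
Selectivity: 1ξ₁ / (2ξ₂) = 0.636 → ξ₁ = 1.272 ξ₂.
Substitute: (1·1.272 + 1) ξ₂ = 413.1 → ξ₂ = 181.8 mol, ξ₁ = 231.3 mol.
Outlet amounts (n = n₀ + Σ ν·ξ):
  E: 792.9 − 1(231.3) − 1(181.8) = 379.8
  A: 0 + 1(231.3) = 231.3
  C: 0 + 2(181.8) = 363.6
Total out = 974.7 mol; y_C = 363.6 / 974.7 = 0.3731.

0.373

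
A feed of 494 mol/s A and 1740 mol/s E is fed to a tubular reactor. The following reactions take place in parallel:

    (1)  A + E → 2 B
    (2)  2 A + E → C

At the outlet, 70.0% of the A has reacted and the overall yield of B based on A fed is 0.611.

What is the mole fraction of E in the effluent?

Yield of B: 2ξ₁ / 494 = 0.611 → ξ₁ = 150.9 mol/s.
Conversion of A: 1ξ₁ + 2ξ₂ = 0.7 × 494 = 345.8 → ξ₂ = 97.44 mol/s.
Outlet amounts (n = n₀ + Σ ν·ξ):
  A: 494 − 1(150.9) − 2(97.44) = 148.2
  E: 1740 − 1(150.9) − 1(97.44) = 1492
  B: 0 + 2(150.9) = 301.8
  C: 0 + 1(97.44) = 97.44
Total out = 2039 mol/s; y_E = 1492 / 2039 = 0.7315.

0.732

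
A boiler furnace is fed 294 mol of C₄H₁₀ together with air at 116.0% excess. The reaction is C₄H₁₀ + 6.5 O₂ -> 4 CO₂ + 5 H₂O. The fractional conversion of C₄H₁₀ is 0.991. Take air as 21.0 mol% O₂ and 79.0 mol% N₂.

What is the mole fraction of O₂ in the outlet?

0.11

Stoichiometric O₂ = 6.5 × 294 = 1911 mol; O₂ fed = 1911 × 2.160 = 4128 mol.
N₂ fed = 4128 × 79/21 = 15530 mol.
Fuel reacted = 0.991 × 294 → ξ = 291.4 mol.
Outlet (n = n₀ + ν ξ):
  C₄H₁₀: 294 − 1(291.4) = 2.646
  O₂: 4128 − 6.5(291.4) = 2234
  N₂: 15530 (inert)
  CO₂: 0 + 4(291.4) = 1165
  H₂O: 0 + 5(291.4) = 1457
Total out = 20390 mol; y_O₂ = 2234 / 20390 = 0.1096.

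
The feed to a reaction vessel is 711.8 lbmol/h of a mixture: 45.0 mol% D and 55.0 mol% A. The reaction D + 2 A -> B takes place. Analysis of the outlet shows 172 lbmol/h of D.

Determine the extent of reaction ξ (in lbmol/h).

For D: n = n₀ − 1ξ → 172 = 320.3 − 1ξ, giving ξ = 148.3 lbmol/h.
Outlet amounts (n = n₀ + ν ξ):
  D: 320.3 − 1(148.3) = 172
  A: 391.5 − 2(148.3) = 94.87
  B: 0 + 1(148.3) = 148.3

ξ = 148 lbmol/h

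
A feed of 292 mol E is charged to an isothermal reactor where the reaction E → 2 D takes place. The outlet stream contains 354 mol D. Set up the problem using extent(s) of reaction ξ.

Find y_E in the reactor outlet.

0.245

For D: n = n₀ + 2ξ → 354 = 0 + 2ξ, giving ξ = 177 mol.
Outlet amounts (n = n₀ + ν ξ):
  E: 292 − 1(177) = 115
  D: 0 + 2(177) = 354
Total out = 469 mol; y_E = 115 / 469 = 0.2452.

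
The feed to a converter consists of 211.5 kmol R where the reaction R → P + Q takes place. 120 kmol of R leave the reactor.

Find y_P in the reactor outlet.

0.302

For R: n = n₀ − 1ξ → 120 = 211.5 − 1ξ, giving ξ = 91.5 kmol.
Outlet amounts (n = n₀ + ν ξ):
  R: 211.5 − 1(91.5) = 120
  P: 0 + 1(91.5) = 91.5
  Q: 0 + 1(91.5) = 91.5
Total out = 303 kmol; y_P = 91.5 / 303 = 0.302.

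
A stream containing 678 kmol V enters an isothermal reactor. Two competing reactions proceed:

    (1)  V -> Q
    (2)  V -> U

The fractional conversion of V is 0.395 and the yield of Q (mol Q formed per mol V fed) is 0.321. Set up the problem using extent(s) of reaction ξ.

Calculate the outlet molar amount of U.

50.2 kmol

Yield of Q: 1ξ₁ / 678 = 0.321 → ξ₁ = 217.6 kmol.
Conversion of V: 1ξ₁ + 1ξ₂ = 0.395 × 678 = 267.8 → ξ₂ = 50.17 kmol.
Outlet amounts (n = n₀ + Σ ν·ξ):
  V: 678 − 1(217.6) − 1(50.17) = 410.2
  Q: 0 + 1(217.6) = 217.6
  U: 0 + 1(50.17) = 50.17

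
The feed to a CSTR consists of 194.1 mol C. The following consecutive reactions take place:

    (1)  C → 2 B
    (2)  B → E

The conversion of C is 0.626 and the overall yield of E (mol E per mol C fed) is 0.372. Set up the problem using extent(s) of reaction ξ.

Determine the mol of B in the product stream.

Conversion of C: C consumed = 1ξ₁ = 0.626 × 194.1 → ξ₁ = 121.5 mol.
Yield of E: 1ξ₂ / 194.1 = 0.372 → ξ₂ = 72.21 mol.
Outlet amounts (n = n₀ + Σ ν·ξ):
  C: 194.1 − 1(121.5) = 72.59
  B: 0 + 2(121.5) − 1(72.21) = 170.8
  E: 0 + 1(72.21) = 72.21

171 mol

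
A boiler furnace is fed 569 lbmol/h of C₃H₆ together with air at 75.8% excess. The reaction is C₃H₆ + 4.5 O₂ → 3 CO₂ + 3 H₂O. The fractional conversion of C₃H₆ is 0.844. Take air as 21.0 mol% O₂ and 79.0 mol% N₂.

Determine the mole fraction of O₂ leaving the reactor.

Stoichiometric O₂ = 4.5 × 569 = 2560 lbmol/h; O₂ fed = 2560 × 1.758 = 4501 lbmol/h.
N₂ fed = 4501 × 79/21 = 16930 lbmol/h.
Fuel reacted = 0.844 × 569 → ξ = 480.2 lbmol/h.
Outlet (n = n₀ + ν ξ):
  C₃H₆: 569 − 1(480.2) = 88.76
  O₂: 4501 − 4.5(480.2) = 2340
  N₂: 16930 (inert)
  CO₂: 0 + 3(480.2) = 1441
  H₂O: 0 + 3(480.2) = 1441
Total out = 22240 lbmol/h; y_O₂ = 2340 / 22240 = 0.1052.

0.105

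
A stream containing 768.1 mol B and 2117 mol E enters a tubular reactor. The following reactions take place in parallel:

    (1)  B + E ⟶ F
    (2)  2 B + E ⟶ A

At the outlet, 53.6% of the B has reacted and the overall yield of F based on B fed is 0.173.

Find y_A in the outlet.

Yield of F: 1ξ₁ / 768.1 = 0.173 → ξ₁ = 132.9 mol.
Conversion of B: 1ξ₁ + 2ξ₂ = 0.536 × 768.1 = 411.7 → ξ₂ = 139.4 mol.
Outlet amounts (n = n₀ + Σ ν·ξ):
  B: 768.1 − 1(132.9) − 2(139.4) = 356.4
  E: 2117 − 1(132.9) − 1(139.4) = 1845
  F: 0 + 1(132.9) = 132.9
  A: 0 + 1(139.4) = 139.4
Total out = 2473 mol; y_A = 139.4 / 2473 = 0.05636.

0.0564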